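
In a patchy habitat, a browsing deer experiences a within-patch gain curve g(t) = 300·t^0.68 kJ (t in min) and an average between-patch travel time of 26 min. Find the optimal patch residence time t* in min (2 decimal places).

55.25 min

Optimal t* satisfies g'(t*) = g(t*)/(T + t*).
g'(t) = 0.68·300·t^-0.32. Setting 0.68·300·t^-0.32 = 300·t^0.68/(26+t) gives 0.68(26+t) = t, so 0.32·t = 0.68×26.
t* = 0.68×26/0.32 = 55.25 min.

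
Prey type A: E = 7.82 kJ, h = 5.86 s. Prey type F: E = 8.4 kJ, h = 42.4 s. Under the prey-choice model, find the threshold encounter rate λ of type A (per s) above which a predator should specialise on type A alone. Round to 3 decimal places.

Drop type F once their profitability E₂/h₂ falls below the rate achievable on type A alone: E₂/h₂ = λE₁/(1 + λh₁).
Solve for λ: λE₁h₂ = E₂(1 + λh₁) → λ(E₁h₂ − E₂h₁) = E₂ → λ = E₂/(E₁h₂ − E₂h₁).
λ = 8.4/(7.82×42.4 − 8.4×5.86) = 8.4/282.3 = 0.02975 per s.

0.030 per s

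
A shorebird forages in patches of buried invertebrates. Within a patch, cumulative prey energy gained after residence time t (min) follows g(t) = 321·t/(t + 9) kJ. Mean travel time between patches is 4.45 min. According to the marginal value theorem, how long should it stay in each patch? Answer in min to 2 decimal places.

By the marginal value theorem, leave when the instantaneous gain rate g'(t) equals the habitat-wide average g(t)/(T + t).
g'(t) = 321·9/(t + 9)². Setting 321·9/(t+9)² = 321t/[(t+9)(4.45+t)] gives 9(4.45+t) = t(t+9), so t² = 9×4.45 = 40.05.
t* = √40.05 = 6.329 min.

6.33 min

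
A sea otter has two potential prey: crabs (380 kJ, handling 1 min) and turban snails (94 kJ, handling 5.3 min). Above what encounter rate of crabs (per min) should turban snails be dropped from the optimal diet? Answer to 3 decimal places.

At the threshold, the rate on crabs alone equals the profitability of turban snails: λ·380/(1 + λ·1) = 94/5.3 = 17.74.
Rearranging, λ(380 − 17.74×1) = 17.74, so λ = 17.74/362.3 = 0.04896 per min.

0.049 per min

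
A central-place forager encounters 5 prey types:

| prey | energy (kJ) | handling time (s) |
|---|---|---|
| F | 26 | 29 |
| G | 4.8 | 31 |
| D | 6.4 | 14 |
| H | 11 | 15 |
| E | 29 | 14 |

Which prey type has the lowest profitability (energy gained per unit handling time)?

In descending order of E/h:
E: 29/14 = 2.07 kJ/s
F: 26/29 = 0.897 kJ/s
H: 11/15 = 0.733 kJ/s
D: 6.4/14 = 0.457 kJ/s
G: 4.8/31 = 0.155 kJ/s

G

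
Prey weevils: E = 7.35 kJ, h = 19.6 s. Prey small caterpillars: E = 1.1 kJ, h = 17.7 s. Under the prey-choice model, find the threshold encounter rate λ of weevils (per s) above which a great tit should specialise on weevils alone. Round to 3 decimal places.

At the threshold, the rate on weevils alone equals the profitability of small caterpillars: λ·7.35/(1 + λ·19.6) = 1.1/17.7 = 0.06215.
Rearranging, λ(7.35 − 0.06215×19.6) = 0.06215, so λ = 0.06215/6.132 = 0.01013 per s.

0.010 per s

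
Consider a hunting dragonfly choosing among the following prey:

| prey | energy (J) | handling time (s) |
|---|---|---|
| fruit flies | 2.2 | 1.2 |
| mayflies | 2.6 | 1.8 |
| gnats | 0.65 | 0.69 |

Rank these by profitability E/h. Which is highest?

In descending order of E/h:
fruit flies: 2.2/1.2 = 1.83 J/s
mayflies: 2.6/1.8 = 1.44 J/s
gnats: 0.65/0.69 = 0.942 J/s

fruit flies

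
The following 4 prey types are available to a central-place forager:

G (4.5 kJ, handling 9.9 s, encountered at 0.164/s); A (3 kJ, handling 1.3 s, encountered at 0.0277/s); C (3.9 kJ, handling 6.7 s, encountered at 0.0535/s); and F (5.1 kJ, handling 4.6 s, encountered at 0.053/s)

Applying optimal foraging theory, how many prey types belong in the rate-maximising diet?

E/h in descending order: A 2.31, F 1.11, C 0.582, G 0.455 kJ/s. The optimal diet is the largest prefix of this list for which every included type satisfies E_i/h_i > R on the types above it.
Rate on top 1: 0.08021. F: 1.11 > 0.08021 → include.
Rate on top 2: 0.2761. C: 0.582 > 0.2761 → include.
Rate on top 3: 0.3431. G: 0.455 > 0.3431 → include.
Optimal diet: A, F, C, G — 4 of 4 types.

4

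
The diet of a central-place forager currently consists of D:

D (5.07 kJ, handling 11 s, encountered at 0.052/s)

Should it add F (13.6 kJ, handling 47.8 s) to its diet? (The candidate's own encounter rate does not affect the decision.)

Current rate: (0.052×5.07)/(1 + 0.052×11) = 0.1677 kJ/s.
Profitability of F: 13.6/47.8 = 0.2845 kJ/s.
0.2845 > 0.1677, so adding F raises the average — include it.

Yes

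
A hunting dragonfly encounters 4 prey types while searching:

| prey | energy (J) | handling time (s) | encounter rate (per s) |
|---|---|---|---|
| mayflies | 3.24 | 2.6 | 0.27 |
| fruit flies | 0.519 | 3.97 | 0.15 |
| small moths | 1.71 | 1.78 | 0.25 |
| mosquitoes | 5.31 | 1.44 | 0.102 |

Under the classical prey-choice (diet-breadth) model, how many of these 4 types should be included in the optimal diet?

3

Rank by E/h (J/s): mosquitoes 3.69, mayflies 1.25, small moths 0.961, fruit flies 0.131. Include each in turn until the next type's E/h falls below the running intake rate.
Rate on top 1: 0.4723. mayflies: 1.25 > 0.4723 → include.
Rate on top 2: 0.7661. small moths: 0.961 > 0.7661 → include.
Rate on top 3: 0.8038. fruit flies: 0.131 < 0.8038 → exclude; stop.
Optimal diet: mosquitoes, mayflies, small moths — 3 of 4 types.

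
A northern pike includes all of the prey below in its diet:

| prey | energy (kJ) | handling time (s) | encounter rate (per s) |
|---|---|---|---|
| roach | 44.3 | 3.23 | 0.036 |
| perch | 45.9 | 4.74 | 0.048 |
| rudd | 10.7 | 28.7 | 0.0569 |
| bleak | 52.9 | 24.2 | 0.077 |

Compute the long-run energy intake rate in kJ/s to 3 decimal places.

1.752 kJ/s

R = Σλ_iE_i / (1 + Σλ_ih_i)
Numerator: 0.036×44.3 + 0.048×45.9 + 0.0569×10.7 + 0.077×52.9 = 8.48
Denominator: 1 + 0.036×3.23 + 0.048×4.74 + 0.0569×28.7 + 0.077×24.2 = 4.84
R = 8.48/4.84 = 1.752 kJ/s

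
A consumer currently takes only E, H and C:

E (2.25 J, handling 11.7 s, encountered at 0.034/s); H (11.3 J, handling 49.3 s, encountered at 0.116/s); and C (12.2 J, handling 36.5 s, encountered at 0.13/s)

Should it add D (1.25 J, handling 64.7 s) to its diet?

No

Intake rate on the current diet: R = (0.034×2.25 + 0.116×11.3 + 0.13×12.2) / (1 + 0.034×11.7 + 0.116×49.3 + 0.13×36.5) = 2.973/11.86 = 0.2507 J/s.
Profitability of D: 1.25/64.7 = 0.01932 J/s.
Since 0.01932 < R, time spent handling D is better spent searching.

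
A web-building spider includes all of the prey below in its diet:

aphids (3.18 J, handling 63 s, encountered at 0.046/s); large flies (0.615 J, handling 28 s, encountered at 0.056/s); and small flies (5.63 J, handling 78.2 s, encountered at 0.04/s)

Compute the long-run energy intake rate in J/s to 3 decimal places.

0.047 J/s

Energy encountered per unit search time: 0.046×3.18 + 0.056×0.615 + 0.04×5.63 = 0.4059 J/s.
Handling time per unit search time: 0.046×63 + 0.056×28 + 0.04×78.2 = 7.594.
Rate = 0.4059/(1 + 7.594) = 0.04723 J/s.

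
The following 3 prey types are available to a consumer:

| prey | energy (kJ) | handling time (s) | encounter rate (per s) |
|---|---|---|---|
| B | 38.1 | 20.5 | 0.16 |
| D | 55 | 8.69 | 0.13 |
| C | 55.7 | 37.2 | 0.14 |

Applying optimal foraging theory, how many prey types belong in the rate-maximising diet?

1

Rank by E/h (kJ/s): D 6.33, B 1.86, C 1.5. Include each in turn until the next type's E/h falls below the running intake rate.
Rate on top 1: 3.357. B: 1.86 < 3.357 → exclude; stop.
Optimal diet: D — 1 of 3 types.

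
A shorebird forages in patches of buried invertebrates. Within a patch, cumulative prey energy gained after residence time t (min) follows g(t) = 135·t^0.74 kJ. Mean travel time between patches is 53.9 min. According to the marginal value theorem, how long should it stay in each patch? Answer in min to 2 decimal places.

By the marginal value theorem, leave when the instantaneous gain rate g'(t) equals the habitat-wide average g(t)/(T + t).
g'(t) = 0.74·135·t^-0.26. Setting 0.74·135·t^-0.26 = 135·t^0.74/(53.9+t) gives 0.74(53.9+t) = t, so 0.26·t = 0.74×53.9.
t* = 0.74×53.9/0.26 = 153.4 min.

153.41 min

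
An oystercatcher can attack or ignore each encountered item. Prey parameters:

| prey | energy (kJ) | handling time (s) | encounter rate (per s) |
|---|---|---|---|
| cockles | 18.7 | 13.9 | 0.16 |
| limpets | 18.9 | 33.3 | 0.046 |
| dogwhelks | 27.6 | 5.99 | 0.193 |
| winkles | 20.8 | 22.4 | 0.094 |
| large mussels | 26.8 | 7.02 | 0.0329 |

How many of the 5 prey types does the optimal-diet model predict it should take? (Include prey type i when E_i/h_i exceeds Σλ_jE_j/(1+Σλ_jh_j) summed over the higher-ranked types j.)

Profitabilities (E/h, kJ/s): dogwhelks 4.61, large mussels 3.82, cockles 1.35, winkles 0.929, limpets 0.568. Add prey in this order while the next type's profitability exceeds the intake rate on those already taken.
Rate on top 1: 2.471. large mussels: 3.82 > 2.471 → include.
Rate on top 2: 2.601. cockles: 1.35 < 2.601 → exclude; stop.
Optimal diet: dogwhelks, large mussels — 2 of 5 types.

2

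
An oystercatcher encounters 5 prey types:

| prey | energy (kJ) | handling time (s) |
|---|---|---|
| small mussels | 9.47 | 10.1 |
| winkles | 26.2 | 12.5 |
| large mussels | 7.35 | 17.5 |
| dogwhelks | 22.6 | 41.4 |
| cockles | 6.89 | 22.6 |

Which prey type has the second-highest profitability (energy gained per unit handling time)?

In descending order of E/h:
winkles: 26.2/12.5 = 2.1 kJ/s
small mussels: 9.47/10.1 = 0.938 kJ/s
dogwhelks: 22.6/41.4 = 0.546 kJ/s
large mussels: 7.35/17.5 = 0.42 kJ/s
cockles: 6.89/22.6 = 0.305 kJ/s

small mussels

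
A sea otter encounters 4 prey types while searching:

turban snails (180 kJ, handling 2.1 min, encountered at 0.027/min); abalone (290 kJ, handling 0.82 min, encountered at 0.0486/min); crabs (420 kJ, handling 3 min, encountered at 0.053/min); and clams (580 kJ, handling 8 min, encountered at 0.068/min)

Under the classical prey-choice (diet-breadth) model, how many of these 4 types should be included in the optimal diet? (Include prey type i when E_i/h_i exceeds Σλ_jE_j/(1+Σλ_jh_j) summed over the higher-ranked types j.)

Profitabilities (E/h, kJ/min): abalone 354, crabs 140, turban snails 85.7, clams 72.5. Add prey in this order while the next type's profitability exceeds the intake rate on those already taken.
Rate on top 1: 13.55. crabs: 140 > 13.55 → include.
Rate on top 2: 30.32. turban snails: 85.7 > 30.32 → include.
Rate on top 3: 32.83. clams: 72.5 > 32.83 → include.
Optimal diet: abalone, crabs, turban snails, clams — 4 of 4 types.

4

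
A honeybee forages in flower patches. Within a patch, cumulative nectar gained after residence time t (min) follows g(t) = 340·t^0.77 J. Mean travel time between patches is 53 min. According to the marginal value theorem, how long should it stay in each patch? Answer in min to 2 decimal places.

177.43 min

Optimal t* satisfies g'(t*) = g(t*)/(T + t*).
g'(t) = 0.77·340·t^-0.23. Setting 0.77·340·t^-0.23 = 340·t^0.77/(53+t) gives 0.77(53+t) = t, so 0.23·t = 0.77×53.
t* = 0.77×53/0.23 = 177.4 min.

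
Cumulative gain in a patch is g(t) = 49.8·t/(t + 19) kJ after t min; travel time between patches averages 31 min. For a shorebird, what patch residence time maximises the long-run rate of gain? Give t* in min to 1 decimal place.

By the marginal value theorem, leave when the instantaneous gain rate g'(t) equals the habitat-wide average g(t)/(T + t).
g'(t) = 49.8·19/(t + 19)². Setting 49.8·19/(t+19)² = 49.8t/[(t+19)(31+t)] gives 19(31+t) = t(t+19), so t² = 19×31 = 589.
t* = √589 = 24.27 min.

24.3 min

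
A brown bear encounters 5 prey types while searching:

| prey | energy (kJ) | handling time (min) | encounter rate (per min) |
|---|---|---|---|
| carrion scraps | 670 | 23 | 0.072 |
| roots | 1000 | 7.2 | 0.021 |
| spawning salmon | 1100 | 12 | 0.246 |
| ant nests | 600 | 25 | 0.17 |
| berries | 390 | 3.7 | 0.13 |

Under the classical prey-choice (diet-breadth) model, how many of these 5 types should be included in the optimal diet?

E/h in descending order: roots 139, berries 105, spawning salmon 91.7, carrion scraps 29.1, ant nests 24 kJ/min. The optimal diet is the largest prefix of this list for which every included type satisfies E_i/h_i > R on the types above it.
Rate on top 1: 18.24. berries: 105 > 18.24 → include.
Rate on top 2: 43.93. spawning salmon: 91.7 > 43.93 → include.
Rate on top 3: 74.67. carrion scraps: 29.1 < 74.67 → exclude; stop.
Optimal diet: roots, berries, spawning salmon — 3 of 5 types.

3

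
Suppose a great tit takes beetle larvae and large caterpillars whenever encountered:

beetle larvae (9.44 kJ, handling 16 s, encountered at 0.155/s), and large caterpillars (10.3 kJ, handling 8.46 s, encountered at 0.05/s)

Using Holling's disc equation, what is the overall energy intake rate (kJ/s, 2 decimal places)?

R = (0.155×9.44 + 0.05×10.3) / (1 + 0.155×16 + 0.05×8.46) = 1.978/3.903 = 0.5068 kJ/s.

0.51 kJ/s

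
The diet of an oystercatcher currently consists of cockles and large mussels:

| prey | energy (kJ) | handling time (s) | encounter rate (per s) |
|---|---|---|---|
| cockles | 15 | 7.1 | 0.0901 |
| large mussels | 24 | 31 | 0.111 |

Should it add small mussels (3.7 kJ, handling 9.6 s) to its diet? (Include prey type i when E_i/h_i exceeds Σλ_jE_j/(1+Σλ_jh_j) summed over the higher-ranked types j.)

No

On cockles and large mussels alone, R = ΣλE/(1+Σλh) = 4.016/5.081 = 0.7903 kJ/s.
Profitability of small mussels: 3.7/9.6 = 0.3854 kJ/s.
Since 0.3854 < R, time spent handling small mussels is better spent searching.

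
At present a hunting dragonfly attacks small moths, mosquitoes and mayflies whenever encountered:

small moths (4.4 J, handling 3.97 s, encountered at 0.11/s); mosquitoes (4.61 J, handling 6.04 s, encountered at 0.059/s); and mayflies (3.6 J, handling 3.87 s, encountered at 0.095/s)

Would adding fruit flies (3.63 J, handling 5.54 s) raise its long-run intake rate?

Yes

Intake rate on the current diet: R = (0.11×4.4 + 0.059×4.61 + 0.095×3.6) / (1 + 0.11×3.97 + 0.059×6.04 + 0.095×3.87) = 1.098/2.161 = 0.5082 J/s.
fruit flies: E/h = 3.63/5.54 = 0.6552 J/s.
Since 0.6552 > R, including fruit flies increases the long-run rate.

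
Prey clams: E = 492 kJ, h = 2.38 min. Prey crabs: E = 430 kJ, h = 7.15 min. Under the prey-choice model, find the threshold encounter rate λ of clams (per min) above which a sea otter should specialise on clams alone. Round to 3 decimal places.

0.172 per min

At the threshold, the rate on clams alone equals the profitability of crabs: λ·492/(1 + λ·2.38) = 430/7.15 = 60.14.
Rearranging, λ(492 − 60.14×2.38) = 60.14, so λ = 60.14/348.9 = 0.1724 per min.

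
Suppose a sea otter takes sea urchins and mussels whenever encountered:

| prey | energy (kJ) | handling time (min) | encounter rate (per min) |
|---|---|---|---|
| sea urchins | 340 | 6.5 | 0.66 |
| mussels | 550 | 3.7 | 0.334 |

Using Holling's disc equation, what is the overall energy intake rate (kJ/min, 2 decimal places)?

62.54 kJ/min

R = Σλ_iE_i / (1 + Σλ_ih_i)
Numerator: 0.66×340 + 0.334×550 = 408.1
Denominator: 1 + 0.66×6.5 + 0.334×3.7 = 6.526
R = 408.1/6.526 = 62.54 kJ/min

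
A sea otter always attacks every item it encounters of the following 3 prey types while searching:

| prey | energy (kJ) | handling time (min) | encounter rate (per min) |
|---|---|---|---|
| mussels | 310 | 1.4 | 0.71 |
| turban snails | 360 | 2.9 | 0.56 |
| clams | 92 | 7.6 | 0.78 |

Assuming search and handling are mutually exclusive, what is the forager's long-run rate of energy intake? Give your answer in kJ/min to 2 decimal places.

51.69 kJ/min

R = (0.71×310 + 0.56×360 + 0.78×92) / (1 + 0.71×1.4 + 0.56×2.9 + 0.78×7.6) = 493.5/9.546 = 51.69 kJ/min.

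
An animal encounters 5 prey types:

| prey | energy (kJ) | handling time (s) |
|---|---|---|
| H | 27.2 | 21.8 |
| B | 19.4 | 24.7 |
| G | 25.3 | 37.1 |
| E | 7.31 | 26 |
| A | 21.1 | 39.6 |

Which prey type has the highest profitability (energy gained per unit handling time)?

In descending order of E/h:
H: 27.2/21.8 = 1.25 kJ/s
B: 19.4/24.7 = 0.785 kJ/s
G: 25.3/37.1 = 0.682 kJ/s
A: 21.1/39.6 = 0.533 kJ/s
E: 7.31/26 = 0.281 kJ/s

H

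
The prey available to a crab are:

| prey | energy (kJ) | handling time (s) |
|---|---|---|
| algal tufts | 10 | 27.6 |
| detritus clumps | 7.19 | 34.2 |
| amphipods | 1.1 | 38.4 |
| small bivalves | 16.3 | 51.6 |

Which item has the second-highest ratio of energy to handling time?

small bivalves

In descending order of E/h:
algal tufts: 10/27.6 = 0.362 kJ/s
small bivalves: 16.3/51.6 = 0.316 kJ/s
detritus clumps: 7.19/34.2 = 0.21 kJ/s
amphipods: 1.1/38.4 = 0.0286 kJ/s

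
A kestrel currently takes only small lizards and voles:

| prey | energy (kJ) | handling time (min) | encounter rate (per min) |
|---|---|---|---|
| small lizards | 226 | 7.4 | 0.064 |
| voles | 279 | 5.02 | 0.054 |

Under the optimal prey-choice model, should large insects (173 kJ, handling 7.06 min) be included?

Intake rate on the current diet: R = (0.064×226 + 0.054×279) / (1 + 0.064×7.4 + 0.054×5.02) = 29.53/1.745 = 16.93 kJ/min.
large insects: E/h = 173/7.06 = 24.5 kJ/min.
Since 24.5 > R, including large insects increases the long-run rate.

Yes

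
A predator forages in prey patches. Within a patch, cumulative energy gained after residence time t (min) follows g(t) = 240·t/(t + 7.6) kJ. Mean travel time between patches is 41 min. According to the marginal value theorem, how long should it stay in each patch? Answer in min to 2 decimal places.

Optimal t* satisfies g'(t*) = g(t*)/(T + t*).
g'(t) = 240·7.6/(t + 7.6)². Setting 240·7.6/(t+7.6)² = 240t/[(t+7.6)(41+t)] gives 7.6(41+t) = t(t+7.6), so t² = 7.6×41 = 311.6.
t* = √311.6 = 17.65 min.

17.65 min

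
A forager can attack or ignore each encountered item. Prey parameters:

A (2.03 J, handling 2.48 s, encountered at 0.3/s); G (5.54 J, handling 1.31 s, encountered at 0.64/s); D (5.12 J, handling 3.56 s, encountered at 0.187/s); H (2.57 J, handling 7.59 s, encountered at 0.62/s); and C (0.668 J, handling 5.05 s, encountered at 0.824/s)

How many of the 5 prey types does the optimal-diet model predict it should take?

1

Profitabilities (E/h, J/s): G 4.23, D 1.44, A 0.819, H 0.339, C 0.132. Add prey in this order while the next type's profitability exceeds the intake rate on those already taken.
Rate on top 1: 1.929. D: 1.44 < 1.929 → exclude; stop.
Optimal diet: G — 1 of 5 types.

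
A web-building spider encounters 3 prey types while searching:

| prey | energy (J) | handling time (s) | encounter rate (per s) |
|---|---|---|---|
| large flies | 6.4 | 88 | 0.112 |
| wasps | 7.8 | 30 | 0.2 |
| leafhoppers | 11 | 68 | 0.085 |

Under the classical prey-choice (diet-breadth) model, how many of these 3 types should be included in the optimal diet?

1

E/h in descending order: wasps 0.26, leafhoppers 0.162, large flies 0.0727 J/s. The optimal diet is the largest prefix of this list for which every included type satisfies E_i/h_i > R on the types above it.
Rate on top 1: 0.2229. leafhoppers: 0.162 < 0.2229 → exclude; stop.
Optimal diet: wasps — 1 of 3 types.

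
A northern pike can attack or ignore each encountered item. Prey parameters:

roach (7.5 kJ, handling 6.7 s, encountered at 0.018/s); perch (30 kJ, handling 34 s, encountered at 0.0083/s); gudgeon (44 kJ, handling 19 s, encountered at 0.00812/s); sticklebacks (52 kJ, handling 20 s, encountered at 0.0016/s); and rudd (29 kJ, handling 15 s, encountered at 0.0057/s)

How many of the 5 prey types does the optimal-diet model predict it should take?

5

Rank by E/h (kJ/s): sticklebacks 2.6, gudgeon 2.32, rudd 1.93, roach 1.12, perch 0.882. Include each in turn until the next type's E/h falls below the running intake rate.
Rate on top 1: 0.08062. gudgeon: 2.32 > 0.08062 → include.
Rate on top 2: 0.3713. rudd: 1.93 > 0.3713 → include.
Rate on top 3: 0.4763. roach: 1.12 > 0.4763 → include.
Rate on top 4: 0.532. perch: 0.882 > 0.532 → include.
Optimal diet: sticklebacks, gudgeon, rudd, roach, perch — 5 of 5 types.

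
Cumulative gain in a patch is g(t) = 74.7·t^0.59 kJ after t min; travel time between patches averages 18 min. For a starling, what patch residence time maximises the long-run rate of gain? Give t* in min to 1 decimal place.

Maximise g(t)/(T+t): set derivative to zero → g'(t)(T+t) = g(t).
g'(t) = 0.59·74.7·t^-0.41. Setting 0.59·74.7·t^-0.41 = 74.7·t^0.59/(18+t) gives 0.59(18+t) = t, so 0.41·t = 0.59×18.
t* = 0.59×18/0.41 = 25.9 min.

25.9 min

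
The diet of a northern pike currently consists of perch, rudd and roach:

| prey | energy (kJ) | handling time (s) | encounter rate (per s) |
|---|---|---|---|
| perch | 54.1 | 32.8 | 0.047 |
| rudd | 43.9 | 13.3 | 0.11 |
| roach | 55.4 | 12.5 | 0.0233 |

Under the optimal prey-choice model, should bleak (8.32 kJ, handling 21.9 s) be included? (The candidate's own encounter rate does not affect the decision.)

No

Current rate: (0.047×54.1 + 0.11×43.9 + 0.0233×55.4)/(1 + 0.047×32.8 + 0.11×13.3 + 0.0233×12.5) = 2.016 kJ/s.
bleak: E/h = 8.32/21.9 = 0.3799 kJ/s.
Since 0.3799 < R, time spent handling bleak is better spent searching.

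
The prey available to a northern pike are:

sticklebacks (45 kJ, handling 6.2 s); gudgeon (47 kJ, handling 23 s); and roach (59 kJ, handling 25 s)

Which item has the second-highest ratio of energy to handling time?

roach

Profitability E/h (kJ/s): sticklebacks = 45/6.2 = 7.26, gudgeon = 47/23 = 2.04, roach = 59/25 = 2.36.
Ranked: sticklebacks > roach > gudgeon.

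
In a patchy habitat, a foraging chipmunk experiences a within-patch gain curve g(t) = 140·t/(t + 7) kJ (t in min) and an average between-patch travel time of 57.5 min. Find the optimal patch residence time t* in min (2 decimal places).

20.06 min

By the marginal value theorem, leave when the instantaneous gain rate g'(t) equals the habitat-wide average g(t)/(T + t).
g'(t) = 140·7/(t + 7)². Setting 140·7/(t+7)² = 140t/[(t+7)(57.5+t)] gives 7(57.5+t) = t(t+7), so t² = 7×57.5 = 402.5.
t* = √402.5 = 20.06 min.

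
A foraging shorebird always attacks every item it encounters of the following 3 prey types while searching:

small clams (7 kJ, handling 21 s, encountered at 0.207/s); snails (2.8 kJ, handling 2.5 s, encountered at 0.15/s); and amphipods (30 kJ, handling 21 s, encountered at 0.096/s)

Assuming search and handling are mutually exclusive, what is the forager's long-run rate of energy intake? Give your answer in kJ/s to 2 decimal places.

0.61 kJ/s

Energy encountered per unit search time: 0.207×7 + 0.15×2.8 + 0.096×30 = 4.749 kJ/s.
Handling time per unit search time: 0.207×21 + 0.15×2.5 + 0.096×21 = 6.738.
Rate = 4.749/(1 + 6.738) = 0.6137 kJ/s.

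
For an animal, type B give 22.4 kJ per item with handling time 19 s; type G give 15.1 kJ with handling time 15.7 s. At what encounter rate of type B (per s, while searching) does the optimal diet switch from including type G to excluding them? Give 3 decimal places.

At the threshold, the rate on type B alone equals the profitability of type G: λ·22.4/(1 + λ·19) = 15.1/15.7 = 0.9618.
Rearranging, λ(22.4 − 0.9618×19) = 0.9618, so λ = 0.9618/4.126 = 0.2331 per s.

0.233 per s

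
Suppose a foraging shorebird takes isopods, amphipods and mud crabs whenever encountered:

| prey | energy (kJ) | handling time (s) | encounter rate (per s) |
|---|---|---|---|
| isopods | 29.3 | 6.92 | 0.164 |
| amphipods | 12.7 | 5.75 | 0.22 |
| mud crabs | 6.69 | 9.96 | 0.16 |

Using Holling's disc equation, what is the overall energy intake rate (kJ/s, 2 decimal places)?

1.74 kJ/s

R = (0.164×29.3 + 0.22×12.7 + 0.16×6.69) / (1 + 0.164×6.92 + 0.22×5.75 + 0.16×9.96) = 8.67/4.993 = 1.736 kJ/s.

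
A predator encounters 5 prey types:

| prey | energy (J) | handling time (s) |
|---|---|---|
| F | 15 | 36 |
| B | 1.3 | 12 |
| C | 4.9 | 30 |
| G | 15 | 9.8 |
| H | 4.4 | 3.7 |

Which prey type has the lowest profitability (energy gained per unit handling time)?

Profitability E/h (J/s): F = 15/36 = 0.417, B = 1.3/12 = 0.108, C = 4.9/30 = 0.163, G = 15/9.8 = 1.53, H = 4.4/3.7 = 1.19.
Ranked: G > H > F > C > B.

B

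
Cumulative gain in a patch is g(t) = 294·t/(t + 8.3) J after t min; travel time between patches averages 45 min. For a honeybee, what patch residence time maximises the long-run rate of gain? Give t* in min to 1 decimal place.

19.3 min

By the marginal value theorem, leave when the instantaneous gain rate g'(t) equals the habitat-wide average g(t)/(T + t).
g'(t) = 294·8.3/(t + 8.3)². Setting 294·8.3/(t+8.3)² = 294t/[(t+8.3)(45+t)] gives 8.3(45+t) = t(t+8.3), so t² = 8.3×45 = 373.5.
t* = √373.5 = 19.33 min.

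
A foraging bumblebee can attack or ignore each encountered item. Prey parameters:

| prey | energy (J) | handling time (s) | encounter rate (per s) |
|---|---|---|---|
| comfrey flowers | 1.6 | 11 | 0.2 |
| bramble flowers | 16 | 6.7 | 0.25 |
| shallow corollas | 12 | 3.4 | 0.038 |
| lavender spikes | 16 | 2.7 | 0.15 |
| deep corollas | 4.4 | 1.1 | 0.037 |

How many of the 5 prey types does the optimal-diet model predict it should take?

Rank by E/h (J/s): lavender spikes 5.93, deep corollas 4, shallow corollas 3.53, bramble flowers 2.39, comfrey flowers 0.145. Include each in turn until the next type's E/h falls below the running intake rate.
Rate on top 1: 1.708. deep corollas: 4 > 1.708 → include.
Rate on top 2: 1.773. shallow corollas: 3.53 > 1.773 → include.
Rate on top 3: 1.917. bramble flowers: 2.39 > 1.917 → include.
Rate on top 4: 2.16. comfrey flowers: 0.145 < 2.16 → exclude; stop.
Optimal diet: lavender spikes, deep corollas, shallow corollas, bramble flowers — 4 of 5 types.

4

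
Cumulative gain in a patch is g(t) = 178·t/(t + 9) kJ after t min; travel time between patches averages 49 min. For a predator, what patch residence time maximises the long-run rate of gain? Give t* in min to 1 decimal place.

Optimal t* satisfies g'(t*) = g(t*)/(T + t*).
g'(t) = 178·9/(t + 9)². Setting 178·9/(t+9)² = 178t/[(t+9)(49+t)] gives 9(49+t) = t(t+9), so t² = 9×49 = 441.
t* = √441 = 21 min.

21.0 min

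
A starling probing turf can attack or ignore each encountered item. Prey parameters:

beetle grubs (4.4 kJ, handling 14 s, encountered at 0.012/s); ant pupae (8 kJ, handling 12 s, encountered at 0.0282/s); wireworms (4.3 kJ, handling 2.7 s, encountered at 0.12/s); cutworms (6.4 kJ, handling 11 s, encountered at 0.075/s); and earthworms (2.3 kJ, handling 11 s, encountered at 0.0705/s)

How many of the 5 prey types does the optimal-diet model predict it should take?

Rank by E/h (kJ/s): wireworms 1.59, ant pupae 0.667, cutworms 0.582, beetle grubs 0.314, earthworms 0.209. Include each in turn until the next type's E/h falls below the running intake rate.
Rate on top 1: 0.3897. ant pupae: 0.667 > 0.3897 → include.
Rate on top 2: 0.4461. cutworms: 0.582 > 0.4461 → include.
Rate on top 3: 0.4911. beetle grubs: 0.314 < 0.4911 → exclude; stop.
Optimal diet: wireworms, ant pupae, cutworms — 3 of 5 types.

3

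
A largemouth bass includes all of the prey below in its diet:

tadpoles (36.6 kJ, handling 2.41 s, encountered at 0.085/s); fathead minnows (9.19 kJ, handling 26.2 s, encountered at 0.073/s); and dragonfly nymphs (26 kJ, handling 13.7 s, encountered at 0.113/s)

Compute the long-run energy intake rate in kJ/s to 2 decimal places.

1.44 kJ/s

R = Σλ_iE_i / (1 + Σλ_ih_i)
Numerator: 0.085×36.6 + 0.073×9.19 + 0.113×26 = 6.72
Denominator: 1 + 0.085×2.41 + 0.073×26.2 + 0.113×13.7 = 4.666
R = 6.72/4.666 = 1.44 kJ/s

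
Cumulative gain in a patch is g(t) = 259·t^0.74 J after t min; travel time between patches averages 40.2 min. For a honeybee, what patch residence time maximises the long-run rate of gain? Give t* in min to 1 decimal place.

Optimal t* satisfies g'(t*) = g(t*)/(T + t*).
g'(t) = 0.74·259·t^-0.26. Setting 0.74·259·t^-0.26 = 259·t^0.74/(40.2+t) gives 0.74(40.2+t) = t, so 0.26·t = 0.74×40.2.
t* = 0.74×40.2/0.26 = 114.4 min.

114.4 min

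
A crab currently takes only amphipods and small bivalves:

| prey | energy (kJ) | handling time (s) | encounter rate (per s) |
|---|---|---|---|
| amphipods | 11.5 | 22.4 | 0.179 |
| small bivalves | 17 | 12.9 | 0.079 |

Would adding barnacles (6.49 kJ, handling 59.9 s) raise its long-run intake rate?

No

Intake rate on the current diet: R = (0.179×11.5 + 0.079×17) / (1 + 0.179×22.4 + 0.079×12.9) = 3.401/6.029 = 0.5642 kJ/s.
barnacles: E/h = 6.49/59.9 = 0.1083 kJ/s.
Since 0.1083 < R, time spent handling barnacles is better spent searching.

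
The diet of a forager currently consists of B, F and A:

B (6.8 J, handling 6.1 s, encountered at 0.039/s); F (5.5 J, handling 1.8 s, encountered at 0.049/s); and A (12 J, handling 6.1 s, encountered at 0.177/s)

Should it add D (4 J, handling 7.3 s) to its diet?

No

Current rate: (0.039×6.8 + 0.049×5.5 + 0.177×12)/(1 + 0.039×6.1 + 0.049×1.8 + 0.177×6.1) = 1.105 J/s.
D: E/h = 4/7.3 = 0.5479 J/s.
Since 0.5479 < R, time spent handling D is better spent searching.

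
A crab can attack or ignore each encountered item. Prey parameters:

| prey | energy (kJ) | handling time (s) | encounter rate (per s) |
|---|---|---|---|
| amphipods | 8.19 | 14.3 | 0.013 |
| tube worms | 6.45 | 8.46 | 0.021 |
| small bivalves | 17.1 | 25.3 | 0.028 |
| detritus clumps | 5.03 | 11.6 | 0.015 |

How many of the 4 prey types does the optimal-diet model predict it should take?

4

E/h in descending order: tube worms 0.762, small bivalves 0.676, amphipods 0.573, detritus clumps 0.434 kJ/s. The optimal diet is the largest prefix of this list for which every included type satisfies E_i/h_i > R on the types above it.
Rate on top 1: 0.115. small bivalves: 0.676 > 0.115 → include.
Rate on top 2: 0.3257. amphipods: 0.573 > 0.3257 → include.
Rate on top 3: 0.3478. detritus clumps: 0.434 > 0.3478 → include.
Optimal diet: tube worms, small bivalves, amphipods, detritus clumps — 4 of 4 types.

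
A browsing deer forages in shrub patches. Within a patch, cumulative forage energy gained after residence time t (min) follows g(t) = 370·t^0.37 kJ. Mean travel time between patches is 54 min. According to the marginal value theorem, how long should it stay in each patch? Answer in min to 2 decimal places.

Maximise g(t)/(T+t): set derivative to zero → g'(t)(T+t) = g(t).
g'(t) = 0.37·370·t^-0.63. Setting 0.37·370·t^-0.63 = 370·t^0.37/(54+t) gives 0.37(54+t) = t, so 0.63·t = 0.37×54.
t* = 0.37×54/0.63 = 31.71 min.

31.71 min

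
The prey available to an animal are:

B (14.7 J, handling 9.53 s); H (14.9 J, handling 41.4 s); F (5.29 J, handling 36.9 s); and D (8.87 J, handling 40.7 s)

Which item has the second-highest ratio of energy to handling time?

In descending order of E/h:
B: 14.7/9.53 = 1.54 J/s
H: 14.9/41.4 = 0.36 J/s
D: 8.87/40.7 = 0.218 J/s
F: 5.29/36.9 = 0.143 J/s

H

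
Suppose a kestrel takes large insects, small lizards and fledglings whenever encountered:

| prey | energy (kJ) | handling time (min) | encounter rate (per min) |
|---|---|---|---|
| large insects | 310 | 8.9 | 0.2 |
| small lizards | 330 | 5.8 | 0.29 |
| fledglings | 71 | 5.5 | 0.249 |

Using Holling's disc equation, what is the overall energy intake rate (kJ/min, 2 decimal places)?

30.07 kJ/min

R = Σλ_iE_i / (1 + Σλ_ih_i)
Numerator: 0.2×310 + 0.29×330 + 0.249×71 = 175.4
Denominator: 1 + 0.2×8.9 + 0.29×5.8 + 0.249×5.5 = 5.832
R = 175.4/5.832 = 30.07 kJ/min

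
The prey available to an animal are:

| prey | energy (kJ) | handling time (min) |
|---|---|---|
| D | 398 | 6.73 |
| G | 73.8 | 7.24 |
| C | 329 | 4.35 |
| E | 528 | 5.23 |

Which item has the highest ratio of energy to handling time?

E

In descending order of E/h:
E: 528/5.23 = 101 kJ/min
C: 329/4.35 = 75.6 kJ/min
D: 398/6.73 = 59.1 kJ/min
G: 73.8/7.24 = 10.2 kJ/min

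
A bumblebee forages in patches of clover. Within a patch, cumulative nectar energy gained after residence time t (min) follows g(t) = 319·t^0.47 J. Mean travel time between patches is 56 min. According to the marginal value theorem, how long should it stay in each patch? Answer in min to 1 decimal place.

Optimal t* satisfies g'(t*) = g(t*)/(T + t*).
g'(t) = 0.47·319·t^-0.53. Setting 0.47·319·t^-0.53 = 319·t^0.47/(56+t) gives 0.47(56+t) = t, so 0.53·t = 0.47×56.
t* = 0.47×56/0.53 = 49.66 min.

49.7 min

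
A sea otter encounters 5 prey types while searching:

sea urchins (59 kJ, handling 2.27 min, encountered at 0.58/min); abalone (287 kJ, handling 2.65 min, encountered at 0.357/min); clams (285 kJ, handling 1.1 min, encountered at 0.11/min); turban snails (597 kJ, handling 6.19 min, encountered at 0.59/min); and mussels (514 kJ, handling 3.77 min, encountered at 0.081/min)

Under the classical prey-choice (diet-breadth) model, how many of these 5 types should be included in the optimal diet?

4

E/h in descending order: clams 259, mussels 136, abalone 108, turban snails 96.4, sea urchins 26 kJ/min. The optimal diet is the largest prefix of this list for which every included type satisfies E_i/h_i > R on the types above it.
Rate on top 1: 27.97. mussels: 136 > 27.97 → include.
Rate on top 2: 51.17. abalone: 108 > 51.17 → include.
Rate on top 3: 73.95. turban snails: 96.4 > 73.95 → include.
Rate on top 4: 87.59. sea urchins: 26 < 87.59 → exclude; stop.
Optimal diet: clams, mussels, abalone, turban snails — 4 of 5 types.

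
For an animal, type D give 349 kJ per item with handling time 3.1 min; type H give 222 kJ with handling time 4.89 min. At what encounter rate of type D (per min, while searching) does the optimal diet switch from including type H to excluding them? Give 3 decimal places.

0.218 per min

At the threshold, the rate on type D alone equals the profitability of type H: λ·349/(1 + λ·3.1) = 222/4.89 = 45.4.
Rearranging, λ(349 − 45.4×3.1) = 45.4, so λ = 45.4/208.3 = 0.218 per min.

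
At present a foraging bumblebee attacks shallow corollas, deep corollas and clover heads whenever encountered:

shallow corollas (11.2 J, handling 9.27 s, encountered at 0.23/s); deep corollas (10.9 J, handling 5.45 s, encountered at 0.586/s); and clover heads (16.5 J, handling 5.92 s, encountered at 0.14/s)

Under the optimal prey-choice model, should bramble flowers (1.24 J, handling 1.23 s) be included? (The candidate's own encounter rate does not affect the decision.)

No

Intake rate on the current diet: R = (0.23×11.2 + 0.586×10.9 + 0.14×16.5) / (1 + 0.23×9.27 + 0.586×5.45 + 0.14×5.92) = 11.27/7.155 = 1.576 J/s.
Profitability of bramble flowers: 1.24/1.23 = 1.008 J/s.
1.008 < 1.576, so adding bramble flowers would lower the average — exclude it.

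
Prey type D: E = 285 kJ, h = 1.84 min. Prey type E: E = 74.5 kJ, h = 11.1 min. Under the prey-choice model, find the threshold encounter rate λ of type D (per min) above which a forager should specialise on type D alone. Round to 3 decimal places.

0.025 per min

The zero-one rule: include type E iff E₂/h₂ > λE₁/(1+λh₁). Equality gives the switch point.
λE₁h₂ = E₂ + λE₂h₁ ⇒ λ = E₂/(E₁h₂ − E₂h₁) = 74.5/(3164 − 137.1) = 0.02462 per min.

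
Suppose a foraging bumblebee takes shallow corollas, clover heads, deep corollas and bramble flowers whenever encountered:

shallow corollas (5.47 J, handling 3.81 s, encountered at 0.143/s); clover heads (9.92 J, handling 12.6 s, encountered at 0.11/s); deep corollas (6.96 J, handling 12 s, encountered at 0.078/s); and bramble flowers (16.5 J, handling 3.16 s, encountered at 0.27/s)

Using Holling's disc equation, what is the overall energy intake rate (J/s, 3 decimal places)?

1.456 J/s

R = Σλ_iE_i / (1 + Σλ_ih_i)
Numerator: 0.143×5.47 + 0.11×9.92 + 0.078×6.96 + 0.27×16.5 = 6.871
Denominator: 1 + 0.143×3.81 + 0.11×12.6 + 0.078×12 + 0.27×3.16 = 4.72
R = 6.871/4.72 = 1.456 J/s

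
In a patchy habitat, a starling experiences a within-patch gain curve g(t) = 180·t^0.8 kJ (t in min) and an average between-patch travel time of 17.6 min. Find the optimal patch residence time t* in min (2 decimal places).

70.40 min

By the marginal value theorem, leave when the instantaneous gain rate g'(t) equals the habitat-wide average g(t)/(T + t).
g'(t) = 0.8·180·t^-0.2. Setting 0.8·180·t^-0.2 = 180·t^0.8/(17.6+t) gives 0.8(17.6+t) = t, so 0.20·t = 0.8×17.6.
t* = 0.8×17.6/0.20 = 70.4 min.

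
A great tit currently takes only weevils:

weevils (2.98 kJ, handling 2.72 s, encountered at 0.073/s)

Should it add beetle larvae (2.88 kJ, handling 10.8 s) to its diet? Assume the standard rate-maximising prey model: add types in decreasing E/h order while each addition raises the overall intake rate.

Yes

Current rate: (0.073×2.98)/(1 + 0.073×2.72) = 0.1815 kJ/s.
Profitability of beetle larvae: 2.88/10.8 = 0.2667 kJ/s.
Since 0.2667 > R, including beetle larvae increases the long-run rate.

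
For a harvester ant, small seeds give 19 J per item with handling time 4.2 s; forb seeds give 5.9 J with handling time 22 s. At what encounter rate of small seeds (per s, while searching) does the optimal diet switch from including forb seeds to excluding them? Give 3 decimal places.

At the threshold, the rate on small seeds alone equals the profitability of forb seeds: λ·19/(1 + λ·4.2) = 5.9/22 = 0.2682.
Rearranging, λ(19 − 0.2682×4.2) = 0.2682, so λ = 0.2682/17.87 = 0.015 per s.

0.015 per s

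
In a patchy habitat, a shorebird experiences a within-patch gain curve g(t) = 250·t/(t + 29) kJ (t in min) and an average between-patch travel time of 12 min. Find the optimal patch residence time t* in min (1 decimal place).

18.7 min

Optimal t* satisfies g'(t*) = g(t*)/(T + t*).
g'(t) = 250·29/(t + 29)². Setting 250·29/(t+29)² = 250t/[(t+29)(12+t)] gives 29(12+t) = t(t+29), so t² = 29×12 = 348.
t* = √348 = 18.65 min.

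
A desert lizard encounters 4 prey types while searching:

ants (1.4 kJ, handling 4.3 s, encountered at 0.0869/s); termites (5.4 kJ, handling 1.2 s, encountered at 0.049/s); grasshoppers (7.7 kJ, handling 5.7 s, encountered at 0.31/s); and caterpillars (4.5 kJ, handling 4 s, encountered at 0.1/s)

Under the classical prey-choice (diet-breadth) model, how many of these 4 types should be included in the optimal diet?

E/h in descending order: termites 4.5, grasshoppers 1.35, caterpillars 1.12, ants 0.326 kJ/s. The optimal diet is the largest prefix of this list for which every included type satisfies E_i/h_i > R on the types above it.
Rate on top 1: 0.2499. grasshoppers: 1.35 > 0.2499 → include.
Rate on top 2: 0.9384. caterpillars: 1.12 > 0.9384 → include.
Rate on top 3: 0.9615. ants: 0.326 < 0.9615 → exclude; stop.
Optimal diet: termites, grasshoppers, caterpillars — 3 of 4 types.

3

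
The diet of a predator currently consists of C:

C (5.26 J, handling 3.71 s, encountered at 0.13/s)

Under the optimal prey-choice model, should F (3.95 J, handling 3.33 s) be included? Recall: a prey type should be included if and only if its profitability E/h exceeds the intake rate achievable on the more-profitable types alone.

Yes

Current rate: (0.13×5.26)/(1 + 0.13×3.71) = 0.4613 J/s.
Profitability of F: 3.95/3.33 = 1.186 J/s.
1.186 > 0.4613, so adding F raises the average — include it.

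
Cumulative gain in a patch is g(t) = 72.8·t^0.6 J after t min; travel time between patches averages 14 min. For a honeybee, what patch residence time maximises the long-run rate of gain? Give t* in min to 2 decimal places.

Maximise g(t)/(T+t): set derivative to zero → g'(t)(T+t) = g(t).
g'(t) = 0.6·72.8·t^-0.4. Setting 0.6·72.8·t^-0.4 = 72.8·t^0.6/(14+t) gives 0.6(14+t) = t, so 0.40·t = 0.6×14.
t* = 0.6×14/0.40 = 21 min.

21.00 min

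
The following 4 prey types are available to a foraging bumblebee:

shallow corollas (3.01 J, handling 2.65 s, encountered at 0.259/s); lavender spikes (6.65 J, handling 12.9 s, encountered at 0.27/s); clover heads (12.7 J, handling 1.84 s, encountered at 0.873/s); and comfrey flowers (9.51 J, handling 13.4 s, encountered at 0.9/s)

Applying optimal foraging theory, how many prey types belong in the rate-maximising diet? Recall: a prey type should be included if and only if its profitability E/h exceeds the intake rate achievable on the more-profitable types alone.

1

Profitabilities (E/h, J/s): clover heads 6.9, shallow corollas 1.14, comfrey flowers 0.71, lavender spikes 0.516. Add prey in this order while the next type's profitability exceeds the intake rate on those already taken.
Rate on top 1: 4.254. shallow corollas: 1.14 < 4.254 → exclude; stop.
Optimal diet: clover heads — 1 of 4 types.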